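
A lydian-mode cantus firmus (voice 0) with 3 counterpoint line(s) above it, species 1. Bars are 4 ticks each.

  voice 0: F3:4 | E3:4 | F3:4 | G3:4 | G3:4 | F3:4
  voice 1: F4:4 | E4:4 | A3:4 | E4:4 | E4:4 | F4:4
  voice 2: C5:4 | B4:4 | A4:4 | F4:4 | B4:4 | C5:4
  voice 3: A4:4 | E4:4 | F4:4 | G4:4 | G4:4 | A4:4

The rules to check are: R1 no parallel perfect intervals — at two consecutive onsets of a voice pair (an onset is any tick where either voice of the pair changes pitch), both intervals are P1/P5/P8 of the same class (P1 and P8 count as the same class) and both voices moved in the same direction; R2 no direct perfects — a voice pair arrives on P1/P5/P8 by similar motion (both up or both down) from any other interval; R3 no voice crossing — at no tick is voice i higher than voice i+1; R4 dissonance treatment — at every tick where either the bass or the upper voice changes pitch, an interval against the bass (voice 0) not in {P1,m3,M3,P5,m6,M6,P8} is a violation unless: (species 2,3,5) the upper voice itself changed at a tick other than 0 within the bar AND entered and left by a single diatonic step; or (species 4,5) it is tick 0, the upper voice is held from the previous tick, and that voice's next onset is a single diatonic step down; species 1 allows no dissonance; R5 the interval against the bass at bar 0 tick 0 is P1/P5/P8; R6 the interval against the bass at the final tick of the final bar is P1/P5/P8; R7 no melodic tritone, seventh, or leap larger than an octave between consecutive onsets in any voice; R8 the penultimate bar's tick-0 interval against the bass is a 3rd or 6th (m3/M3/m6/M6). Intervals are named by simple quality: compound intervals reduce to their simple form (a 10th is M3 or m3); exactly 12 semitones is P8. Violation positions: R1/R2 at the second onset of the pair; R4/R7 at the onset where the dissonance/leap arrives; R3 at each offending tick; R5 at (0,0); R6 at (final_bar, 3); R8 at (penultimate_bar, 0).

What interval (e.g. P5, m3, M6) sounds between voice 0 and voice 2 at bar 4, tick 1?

voice 0=G3 voice 2=B4 -> M3

M3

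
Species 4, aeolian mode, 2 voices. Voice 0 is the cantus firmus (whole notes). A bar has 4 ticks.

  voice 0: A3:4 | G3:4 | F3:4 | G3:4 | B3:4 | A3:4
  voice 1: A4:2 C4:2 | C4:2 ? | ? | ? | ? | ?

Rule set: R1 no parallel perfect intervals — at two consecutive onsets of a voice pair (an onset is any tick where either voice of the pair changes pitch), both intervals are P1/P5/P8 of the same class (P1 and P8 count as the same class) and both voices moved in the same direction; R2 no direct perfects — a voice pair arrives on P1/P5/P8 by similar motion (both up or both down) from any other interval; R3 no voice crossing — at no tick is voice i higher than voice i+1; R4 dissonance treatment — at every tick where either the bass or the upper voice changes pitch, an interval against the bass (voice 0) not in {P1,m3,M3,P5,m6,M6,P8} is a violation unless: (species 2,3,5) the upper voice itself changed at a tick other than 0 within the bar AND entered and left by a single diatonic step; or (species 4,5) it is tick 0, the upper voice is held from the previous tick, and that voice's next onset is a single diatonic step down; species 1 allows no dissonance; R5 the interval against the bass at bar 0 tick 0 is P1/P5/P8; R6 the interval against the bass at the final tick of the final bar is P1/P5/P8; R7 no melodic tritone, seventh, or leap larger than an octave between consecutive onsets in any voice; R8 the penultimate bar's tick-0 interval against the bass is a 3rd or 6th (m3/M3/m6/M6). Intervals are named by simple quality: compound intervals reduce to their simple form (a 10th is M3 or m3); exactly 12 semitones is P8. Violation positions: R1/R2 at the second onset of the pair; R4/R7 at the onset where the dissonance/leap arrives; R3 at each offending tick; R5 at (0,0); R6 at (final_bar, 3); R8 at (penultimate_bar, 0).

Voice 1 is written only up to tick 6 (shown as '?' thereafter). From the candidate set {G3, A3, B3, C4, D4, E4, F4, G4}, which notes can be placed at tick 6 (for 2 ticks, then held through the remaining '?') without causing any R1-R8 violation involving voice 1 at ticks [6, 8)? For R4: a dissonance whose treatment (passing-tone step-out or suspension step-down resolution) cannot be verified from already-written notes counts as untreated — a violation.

{B3, C4, D4, E4, G3, G4}

G3: legal
A3: violates R4
B3: legal
C4: legal
D4: legal
E4: legal
F4: violates R4
G4: legal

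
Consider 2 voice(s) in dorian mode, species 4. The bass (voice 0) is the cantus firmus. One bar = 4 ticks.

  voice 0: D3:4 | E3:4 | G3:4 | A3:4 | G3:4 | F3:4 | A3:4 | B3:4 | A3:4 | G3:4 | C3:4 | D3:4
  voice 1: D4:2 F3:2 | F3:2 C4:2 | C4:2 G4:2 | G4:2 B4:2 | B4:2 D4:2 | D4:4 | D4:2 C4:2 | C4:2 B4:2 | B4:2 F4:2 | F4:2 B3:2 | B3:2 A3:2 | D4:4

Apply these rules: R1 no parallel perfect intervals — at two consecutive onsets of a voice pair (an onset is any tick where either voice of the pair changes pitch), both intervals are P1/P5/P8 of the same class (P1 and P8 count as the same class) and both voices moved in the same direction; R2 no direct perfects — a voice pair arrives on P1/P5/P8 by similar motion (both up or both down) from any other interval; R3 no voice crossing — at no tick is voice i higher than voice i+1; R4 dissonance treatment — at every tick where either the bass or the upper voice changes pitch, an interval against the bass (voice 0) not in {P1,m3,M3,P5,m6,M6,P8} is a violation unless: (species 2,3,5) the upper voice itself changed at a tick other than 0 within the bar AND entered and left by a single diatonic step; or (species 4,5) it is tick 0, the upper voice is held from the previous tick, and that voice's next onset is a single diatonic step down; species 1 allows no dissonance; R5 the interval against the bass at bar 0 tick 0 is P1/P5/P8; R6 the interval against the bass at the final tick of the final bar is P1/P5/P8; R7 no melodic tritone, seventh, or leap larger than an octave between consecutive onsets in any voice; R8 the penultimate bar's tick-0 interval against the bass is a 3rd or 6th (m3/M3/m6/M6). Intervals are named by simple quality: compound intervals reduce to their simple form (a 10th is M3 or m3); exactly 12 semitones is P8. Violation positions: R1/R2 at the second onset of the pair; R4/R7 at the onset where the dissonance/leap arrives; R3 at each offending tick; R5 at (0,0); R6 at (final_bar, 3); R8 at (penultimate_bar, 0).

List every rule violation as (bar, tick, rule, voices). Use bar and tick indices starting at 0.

bar 0: v0=D3 v1=D4 downbeat P8
bar 1: v0=E3 v1=F3 downbeat m2
bar 2: v0=G3 v1=C4 downbeat P4
bar 3: v0=A3 v1=G4 downbeat m7
bar 4: v0=G3 v1=B4 downbeat M3
bar 5: v0=F3 v1=D4 downbeat M6
bar 6: v0=A3 v1=D4 downbeat P4
bar 7: v0=B3 v1=C4 downbeat m2
bar 8: v0=A3 v1=B4 downbeat M2
bar 9: v0=G3 v1=F4 downbeat m7
bar 10: v0=C3 v1=B3 downbeat M7
bar 11: v0=D3 v1=D4 downbeat P8
  -> R4 @ bar 1 tick 0 v(0, 1): E3/F3 m2 untreated
  -> R4 @ bar 2 tick 0 v(0, 1): G3/C4 P4 untreated
  -> R4 @ bar 3 tick 0 v(0, 1): A3/G4 m7 untreated
  -> R4 @ bar 3 tick 2 v(0, 1): A3/B4 M2 untreated
  -> R4 @ bar 7 tick 0 v(0, 1): B3/C4 m2 untreated
  -> R7 @ bar 7 tick 2 v(1,): C4->B4 leap 11st
  -> R4 @ bar 8 tick 0 v(0, 1): A3/B4 M2 untreated
  -> R7 @ bar 8 tick 2 v(1,): B4->F4 leap 6st
  -> R4 @ bar 9 tick 0 v(0, 1): G3/F4 m7 untreated
  -> R7 @ bar 9 tick 2 v(1,): F4->B3 leap 6st
  -> R8 @ bar 10 tick 0 v(0, 1): penult M7 not 3rd/6th
  -> R2 @ bar 11 tick 0 v(0, 1): C3/A3 M6 -> D3/D4 P8 similar

(1, 0, R4, (0, 1))
(2, 0, R4, (0, 1))
(3, 0, R4, (0, 1))
(3, 2, R4, (0, 1))
(7, 0, R4, (0, 1))
(7, 2, R7, (1,))
(8, 0, R4, (0, 1))
(8, 2, R7, (1,))
(9, 0, R4, (0, 1))
(9, 2, R7, (1,))
(10, 0, R8, (0, 1))
(11, 0, R2, (0, 1))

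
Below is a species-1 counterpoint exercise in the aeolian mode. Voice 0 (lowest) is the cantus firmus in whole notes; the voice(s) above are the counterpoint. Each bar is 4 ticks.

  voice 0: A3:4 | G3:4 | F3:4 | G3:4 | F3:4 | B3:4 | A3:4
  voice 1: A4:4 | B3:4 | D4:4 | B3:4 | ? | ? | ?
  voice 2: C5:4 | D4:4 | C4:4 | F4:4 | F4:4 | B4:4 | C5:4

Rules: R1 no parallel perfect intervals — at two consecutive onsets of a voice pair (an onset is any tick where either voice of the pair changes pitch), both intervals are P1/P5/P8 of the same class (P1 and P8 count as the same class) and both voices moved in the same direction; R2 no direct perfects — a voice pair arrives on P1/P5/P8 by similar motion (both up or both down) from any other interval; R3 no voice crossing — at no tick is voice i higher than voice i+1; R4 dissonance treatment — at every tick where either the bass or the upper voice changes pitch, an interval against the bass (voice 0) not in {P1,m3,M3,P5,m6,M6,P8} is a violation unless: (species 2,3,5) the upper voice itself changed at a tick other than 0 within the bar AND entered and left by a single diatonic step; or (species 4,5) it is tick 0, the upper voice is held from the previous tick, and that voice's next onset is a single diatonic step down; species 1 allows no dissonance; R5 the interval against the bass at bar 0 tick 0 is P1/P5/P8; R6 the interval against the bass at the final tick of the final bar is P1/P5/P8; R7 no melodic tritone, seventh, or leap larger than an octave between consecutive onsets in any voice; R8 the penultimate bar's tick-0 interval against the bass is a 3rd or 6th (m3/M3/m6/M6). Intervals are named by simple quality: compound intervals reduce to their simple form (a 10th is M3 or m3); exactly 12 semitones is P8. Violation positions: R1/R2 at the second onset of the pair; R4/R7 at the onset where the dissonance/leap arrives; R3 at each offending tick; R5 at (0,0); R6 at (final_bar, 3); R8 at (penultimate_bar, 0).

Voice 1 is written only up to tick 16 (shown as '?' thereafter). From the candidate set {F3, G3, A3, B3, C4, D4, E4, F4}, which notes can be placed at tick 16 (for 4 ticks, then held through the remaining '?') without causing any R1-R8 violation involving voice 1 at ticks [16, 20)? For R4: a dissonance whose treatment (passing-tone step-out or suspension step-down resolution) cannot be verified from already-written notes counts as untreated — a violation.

{A3, C4, D4}

F3: violates R2,R7
G3: violates R4
A3: legal
B3: violates R4
C4: legal
D4: legal
E4: violates R4
F4: violates R7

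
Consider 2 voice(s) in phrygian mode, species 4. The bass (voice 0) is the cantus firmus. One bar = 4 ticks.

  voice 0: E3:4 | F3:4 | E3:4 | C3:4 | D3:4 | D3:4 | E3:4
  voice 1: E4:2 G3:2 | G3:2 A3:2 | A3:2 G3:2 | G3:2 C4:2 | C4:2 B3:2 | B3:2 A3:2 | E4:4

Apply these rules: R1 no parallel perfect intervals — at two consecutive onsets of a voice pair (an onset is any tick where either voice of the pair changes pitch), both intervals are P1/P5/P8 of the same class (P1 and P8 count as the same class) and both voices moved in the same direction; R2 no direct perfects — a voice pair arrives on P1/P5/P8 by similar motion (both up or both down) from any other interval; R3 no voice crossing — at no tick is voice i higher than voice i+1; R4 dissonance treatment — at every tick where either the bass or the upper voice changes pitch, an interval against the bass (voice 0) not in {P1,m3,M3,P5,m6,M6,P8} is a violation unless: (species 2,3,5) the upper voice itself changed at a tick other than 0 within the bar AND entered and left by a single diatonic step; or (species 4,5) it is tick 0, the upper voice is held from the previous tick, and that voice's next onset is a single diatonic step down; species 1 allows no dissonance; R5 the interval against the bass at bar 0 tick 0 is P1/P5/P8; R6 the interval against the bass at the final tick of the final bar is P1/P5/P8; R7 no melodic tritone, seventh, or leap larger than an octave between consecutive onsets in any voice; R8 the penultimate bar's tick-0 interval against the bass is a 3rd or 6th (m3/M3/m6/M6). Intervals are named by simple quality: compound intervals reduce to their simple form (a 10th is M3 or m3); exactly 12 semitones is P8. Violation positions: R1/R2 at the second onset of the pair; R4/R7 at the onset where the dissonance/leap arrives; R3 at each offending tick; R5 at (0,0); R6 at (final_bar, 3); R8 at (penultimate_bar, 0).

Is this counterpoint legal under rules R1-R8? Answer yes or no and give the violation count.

No (2 violations)

bar 0: v0=E3 v1=E4 (P8)
bar 1: v0=F3 v1=G3 (M2)
bar 2: v0=E3 v1=A3 (P4)
bar 3: v0=C3 v1=G3 (P5)
bar 4: v0=D3 v1=C4 (m7)
bar 5: v0=D3 v1=B3 (M6)
bar 6: v0=E3 v1=E4 (P8)
  R4 @ bar1.0: F3/G3 M2 untreated
  R2 @ bar6.0: D3/A3 P5 -> E3/E4 P8 similar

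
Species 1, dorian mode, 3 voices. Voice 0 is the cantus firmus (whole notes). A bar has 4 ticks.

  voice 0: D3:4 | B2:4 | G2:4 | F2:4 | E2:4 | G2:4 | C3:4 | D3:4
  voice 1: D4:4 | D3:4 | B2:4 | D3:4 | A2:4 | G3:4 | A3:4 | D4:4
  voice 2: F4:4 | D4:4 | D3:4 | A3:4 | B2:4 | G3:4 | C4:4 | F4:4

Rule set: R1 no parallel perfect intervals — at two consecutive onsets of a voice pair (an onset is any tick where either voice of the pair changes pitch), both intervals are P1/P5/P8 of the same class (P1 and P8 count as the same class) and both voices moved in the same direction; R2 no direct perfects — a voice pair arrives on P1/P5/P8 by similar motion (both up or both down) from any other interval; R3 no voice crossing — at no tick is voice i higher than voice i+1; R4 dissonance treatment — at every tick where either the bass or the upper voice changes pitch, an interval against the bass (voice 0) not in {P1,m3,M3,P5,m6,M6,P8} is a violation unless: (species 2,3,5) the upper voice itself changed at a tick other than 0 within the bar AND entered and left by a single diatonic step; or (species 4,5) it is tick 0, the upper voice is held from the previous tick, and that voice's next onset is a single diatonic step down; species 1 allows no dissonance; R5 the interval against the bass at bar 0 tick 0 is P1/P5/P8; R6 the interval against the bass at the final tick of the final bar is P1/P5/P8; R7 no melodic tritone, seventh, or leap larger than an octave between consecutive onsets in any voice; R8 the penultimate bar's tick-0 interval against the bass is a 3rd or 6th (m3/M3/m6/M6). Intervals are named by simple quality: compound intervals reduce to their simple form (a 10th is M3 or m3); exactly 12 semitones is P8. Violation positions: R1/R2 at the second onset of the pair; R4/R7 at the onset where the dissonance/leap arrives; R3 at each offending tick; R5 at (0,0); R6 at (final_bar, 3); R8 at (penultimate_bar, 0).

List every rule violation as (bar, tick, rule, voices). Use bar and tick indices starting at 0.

bar 0: v0=D3 v1=D4 v2=F4 downbeat m3
bar 1: v0=B2 v1=D3 v2=D4 downbeat m3
bar 2: v0=G2 v1=B2 v2=D3 downbeat P5
bar 3: v0=F2 v1=D3 v2=A3 downbeat M3
bar 4: v0=E2 v1=A2 v2=B2 downbeat P5
bar 5: v0=G2 v1=G3 v2=G3 downbeat P8
bar 6: v0=C3 v1=A3 v2=C4 downbeat P8
bar 7: v0=D3 v1=D4 v2=F4 downbeat m3
  -> R5 @ bar 0 tick 0 v(0, 2): opens on m3
  -> R2 @ bar 1 tick 0 v(1, 2): D4/F4 m3 -> D3/D4 P8 similar
  -> R2 @ bar 2 tick 0 v(0, 2): B2/D4 m3 -> G2/D3 P5 similar
  -> R2 @ bar 3 tick 0 v(1, 2): B2/D3 m3 -> D3/A3 P5 similar
  -> R2 @ bar 4 tick 0 v(0, 2): F2/A3 M3 -> E2/B2 P5 similar
  -> R4 @ bar 4 tick 0 v(0, 1): E2/A2 P4 untreated
  -> R7 @ bar 4 tick 0 v(2,): A3->B2 leap 10st
  -> R2 @ bar 5 tick 0 v(0, 1): E2/A2 P4 -> G2/G3 P8 similar
  -> R2 @ bar 5 tick 0 v(0, 2): E2/B2 P5 -> G2/G3 P8 similar
  -> R2 @ bar 5 tick 0 v(1, 2): A2/B2 M2 -> G3/G3 P1 similar
  -> R7 @ bar 5 tick 0 v(1,): A2->G3 leap 10st
  -> R1 @ bar 6 tick 0 v(0, 2): G2/G3 P8 -> C3/C4 P8 similar
  -> R8 @ bar 6 tick 0 v(0, 2): penult P8 not 3rd/6th
  -> R2 @ bar 7 tick 0 v(0, 1): C3/A3 M6 -> D3/D4 P8 similar
  -> R6 @ bar 7 tick 3 v(0, 2): closes on m3

(0, 0, R5, (0, 2))
(1, 0, R2, (1, 2))
(2, 0, R2, (0, 2))
(3, 0, R2, (1, 2))
(4, 0, R2, (0, 2))
(4, 0, R4, (0, 1))
(4, 0, R7, (2,))
(5, 0, R2, (0, 1))
(5, 0, R2, (0, 2))
(5, 0, R2, (1, 2))
(5, 0, R7, (1,))
(6, 0, R1, (0, 2))
(6, 0, R8, (0, 2))
(7, 0, R2, (0, 1))
(7, 3, R6, (0, 2))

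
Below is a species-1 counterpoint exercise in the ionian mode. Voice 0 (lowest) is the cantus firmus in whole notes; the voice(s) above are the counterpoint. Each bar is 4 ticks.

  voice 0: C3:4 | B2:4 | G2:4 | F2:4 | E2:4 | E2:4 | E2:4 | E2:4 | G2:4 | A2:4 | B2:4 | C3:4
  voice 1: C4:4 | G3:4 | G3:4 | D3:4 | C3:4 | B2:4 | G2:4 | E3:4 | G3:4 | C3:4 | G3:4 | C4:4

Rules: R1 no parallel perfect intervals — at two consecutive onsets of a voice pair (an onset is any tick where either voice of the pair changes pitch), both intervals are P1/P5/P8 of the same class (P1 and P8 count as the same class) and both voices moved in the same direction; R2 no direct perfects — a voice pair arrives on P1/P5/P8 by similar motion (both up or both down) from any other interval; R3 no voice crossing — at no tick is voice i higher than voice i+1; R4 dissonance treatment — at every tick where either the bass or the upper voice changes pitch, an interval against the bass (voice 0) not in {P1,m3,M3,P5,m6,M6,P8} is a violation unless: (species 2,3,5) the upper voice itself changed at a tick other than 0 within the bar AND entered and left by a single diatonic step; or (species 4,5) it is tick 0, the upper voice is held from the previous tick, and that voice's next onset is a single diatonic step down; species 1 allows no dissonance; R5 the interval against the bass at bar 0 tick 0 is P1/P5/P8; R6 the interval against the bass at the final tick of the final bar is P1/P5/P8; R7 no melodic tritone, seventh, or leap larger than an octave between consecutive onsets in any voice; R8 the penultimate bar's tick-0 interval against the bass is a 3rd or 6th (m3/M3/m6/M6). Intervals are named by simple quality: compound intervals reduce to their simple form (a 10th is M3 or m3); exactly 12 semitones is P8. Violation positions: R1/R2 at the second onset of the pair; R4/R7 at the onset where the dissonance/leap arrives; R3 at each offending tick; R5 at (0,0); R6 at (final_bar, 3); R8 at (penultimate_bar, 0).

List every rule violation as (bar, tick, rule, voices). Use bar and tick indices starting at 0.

bar 0: v0=C3 v1=C4 downbeat P8
bar 1: v0=B2 v1=G3 downbeat m6
bar 2: v0=G2 v1=G3 downbeat P8
bar 3: v0=F2 v1=D3 downbeat M6
bar 4: v0=E2 v1=C3 downbeat m6
bar 5: v0=E2 v1=B2 downbeat P5
bar 6: v0=E2 v1=G2 downbeat m3
bar 7: v0=E2 v1=E3 downbeat P8
bar 8: v0=G2 v1=G3 downbeat P8
bar 9: v0=A2 v1=C3 downbeat m3
bar 10: v0=B2 v1=G3 downbeat m6
bar 11: v0=C3 v1=C4 downbeat P8
  -> R1 @ bar 8 tick 0 v(0, 1): E2/E3 P8 -> G2/G3 P8 similar
  -> R2 @ bar 11 tick 0 v(0, 1): B2/G3 m6 -> C3/C4 P8 similar

(8, 0, R1, (0, 1))
(11, 0, R2, (0, 1))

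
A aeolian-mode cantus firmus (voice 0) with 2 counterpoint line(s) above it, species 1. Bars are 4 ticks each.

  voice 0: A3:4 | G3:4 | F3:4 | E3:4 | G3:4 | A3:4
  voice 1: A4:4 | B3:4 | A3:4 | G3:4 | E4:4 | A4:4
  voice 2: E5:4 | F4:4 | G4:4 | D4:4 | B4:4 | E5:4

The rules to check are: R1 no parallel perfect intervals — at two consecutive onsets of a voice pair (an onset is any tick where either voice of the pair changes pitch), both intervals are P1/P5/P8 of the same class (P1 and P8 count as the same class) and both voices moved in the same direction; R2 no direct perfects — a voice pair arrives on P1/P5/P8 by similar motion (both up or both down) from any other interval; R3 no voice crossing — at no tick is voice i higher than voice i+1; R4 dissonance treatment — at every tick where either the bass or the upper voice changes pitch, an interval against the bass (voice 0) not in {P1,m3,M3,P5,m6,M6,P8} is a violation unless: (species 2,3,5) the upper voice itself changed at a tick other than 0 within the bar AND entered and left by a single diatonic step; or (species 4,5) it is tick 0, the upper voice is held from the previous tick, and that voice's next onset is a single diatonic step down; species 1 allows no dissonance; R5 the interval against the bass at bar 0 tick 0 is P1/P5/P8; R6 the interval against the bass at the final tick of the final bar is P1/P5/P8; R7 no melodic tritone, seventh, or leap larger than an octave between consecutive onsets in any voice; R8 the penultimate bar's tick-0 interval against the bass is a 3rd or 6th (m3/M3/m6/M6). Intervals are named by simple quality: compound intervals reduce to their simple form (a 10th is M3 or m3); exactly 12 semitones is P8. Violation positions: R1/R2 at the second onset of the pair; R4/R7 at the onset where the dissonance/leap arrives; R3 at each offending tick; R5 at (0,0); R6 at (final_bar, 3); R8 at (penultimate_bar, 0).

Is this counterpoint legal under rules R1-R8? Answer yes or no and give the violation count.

bar 0: v0=A3 v1=A4 v2=E5 (P5)
bar 1: v0=G3 v1=B3 v2=F4 (m7)
bar 2: v0=F3 v1=A3 v2=G4 (M2)
bar 3: v0=E3 v1=G3 v2=D4 (m7)
bar 4: v0=G3 v1=E4 v2=B4 (M3)
bar 5: v0=A3 v1=A4 v2=E5 (P5)
  R4 @ bar1.0: G3/F4 m7 untreated
  R7 @ bar1.0: A4->B3 leap 10st
  R7 @ bar1.0: E5->F4 leap 11st
  R4 @ bar2.0: F3/G4 M2 untreated
  R2 @ bar3.0: A3/G4 m7 -> G3/D4 P5 similar
  R4 @ bar3.0: E3/D4 m7 untreated
  R1 @ bar4.0: G3/D4 P5 -> E4/B4 P5 similar
  R1 @ bar5.0: E4/B4 P5 -> A4/E5 P5 similar
  R2 @ bar5.0: G3/E4 M6 -> A3/A4 P8 similar
  R2 @ bar5.0: G3/B4 M3 -> A3/E5 P5 similar

No (10 violations)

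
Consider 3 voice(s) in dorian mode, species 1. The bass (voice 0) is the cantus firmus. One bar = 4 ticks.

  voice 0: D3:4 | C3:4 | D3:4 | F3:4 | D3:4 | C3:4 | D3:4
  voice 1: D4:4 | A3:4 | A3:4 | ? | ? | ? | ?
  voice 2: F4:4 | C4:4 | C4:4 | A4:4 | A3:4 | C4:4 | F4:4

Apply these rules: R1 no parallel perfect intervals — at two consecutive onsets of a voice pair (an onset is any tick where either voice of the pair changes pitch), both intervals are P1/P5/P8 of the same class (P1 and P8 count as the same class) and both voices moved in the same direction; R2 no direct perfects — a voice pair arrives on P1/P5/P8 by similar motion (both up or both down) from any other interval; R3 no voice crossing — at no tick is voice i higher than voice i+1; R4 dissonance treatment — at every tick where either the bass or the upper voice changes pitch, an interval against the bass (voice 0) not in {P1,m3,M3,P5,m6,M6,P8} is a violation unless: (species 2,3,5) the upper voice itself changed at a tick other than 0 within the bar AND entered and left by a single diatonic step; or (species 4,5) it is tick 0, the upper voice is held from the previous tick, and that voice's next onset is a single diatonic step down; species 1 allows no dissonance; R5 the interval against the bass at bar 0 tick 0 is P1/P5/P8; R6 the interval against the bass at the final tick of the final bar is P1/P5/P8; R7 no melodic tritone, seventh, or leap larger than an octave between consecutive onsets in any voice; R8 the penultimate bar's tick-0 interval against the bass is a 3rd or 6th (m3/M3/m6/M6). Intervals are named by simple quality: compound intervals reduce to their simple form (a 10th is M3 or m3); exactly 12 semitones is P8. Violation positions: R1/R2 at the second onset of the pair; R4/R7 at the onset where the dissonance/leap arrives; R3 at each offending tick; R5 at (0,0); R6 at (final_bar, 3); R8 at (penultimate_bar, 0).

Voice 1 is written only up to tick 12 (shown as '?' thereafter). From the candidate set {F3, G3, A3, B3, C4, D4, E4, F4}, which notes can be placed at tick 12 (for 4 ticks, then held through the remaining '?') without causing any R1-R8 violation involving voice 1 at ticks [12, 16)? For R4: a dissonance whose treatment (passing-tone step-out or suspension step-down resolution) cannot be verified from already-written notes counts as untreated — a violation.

F3: legal
G3: violates R4
A3: legal
B3: violates R4
C4: violates R1
D4: violates R2
E4: violates R4
F4: violates R2

{A3, F3}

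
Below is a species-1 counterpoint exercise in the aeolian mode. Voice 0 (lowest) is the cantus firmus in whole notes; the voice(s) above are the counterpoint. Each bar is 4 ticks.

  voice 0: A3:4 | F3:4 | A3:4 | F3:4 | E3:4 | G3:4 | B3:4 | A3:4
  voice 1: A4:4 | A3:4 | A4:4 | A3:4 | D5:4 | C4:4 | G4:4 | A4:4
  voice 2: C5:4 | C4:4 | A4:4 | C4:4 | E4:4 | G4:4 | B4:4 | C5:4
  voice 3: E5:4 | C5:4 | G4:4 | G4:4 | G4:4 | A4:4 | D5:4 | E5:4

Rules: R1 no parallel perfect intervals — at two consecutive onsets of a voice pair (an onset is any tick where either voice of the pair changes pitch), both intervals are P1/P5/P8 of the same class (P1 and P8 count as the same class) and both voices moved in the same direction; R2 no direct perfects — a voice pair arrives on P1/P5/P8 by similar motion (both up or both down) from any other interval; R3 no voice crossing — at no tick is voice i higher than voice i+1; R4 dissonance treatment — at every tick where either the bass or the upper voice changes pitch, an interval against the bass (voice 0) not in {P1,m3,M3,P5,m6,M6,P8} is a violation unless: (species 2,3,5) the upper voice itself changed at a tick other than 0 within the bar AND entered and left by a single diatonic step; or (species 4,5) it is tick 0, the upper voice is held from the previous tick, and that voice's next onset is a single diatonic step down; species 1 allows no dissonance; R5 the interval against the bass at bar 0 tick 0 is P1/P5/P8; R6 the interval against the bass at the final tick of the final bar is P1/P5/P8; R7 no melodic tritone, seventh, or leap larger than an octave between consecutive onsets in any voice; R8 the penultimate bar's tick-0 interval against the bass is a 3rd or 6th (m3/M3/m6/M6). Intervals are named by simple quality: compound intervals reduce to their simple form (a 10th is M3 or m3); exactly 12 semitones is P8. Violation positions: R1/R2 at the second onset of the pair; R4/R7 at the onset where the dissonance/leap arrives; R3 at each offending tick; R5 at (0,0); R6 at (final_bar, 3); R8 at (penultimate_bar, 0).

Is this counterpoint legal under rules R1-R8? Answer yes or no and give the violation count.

No (29 violations)

bar 0: v0=A3 v1=A4 v2=C5 v3=E5 (P5)
bar 1: v0=F3 v1=A3 v2=C4 v3=C5 (P5)
bar 2: v0=A3 v1=A4 v2=A4 v3=G4 (m7)
bar 3: v0=F3 v1=A3 v2=C4 v3=G4 (M2)
bar 4: v0=E3 v1=D5 v2=E4 v3=G4 (m3)
bar 5: v0=G3 v1=C4 v2=G4 v3=A4 (M2)
bar 6: v0=B3 v1=G4 v2=B4 v3=D5 (m3)
bar 7: v0=A3 v1=A4 v2=C5 v3=E5 (P5)
  R5 @ bar0.0: opens on m3
  R1 @ bar1.0: A3/E5 P5 -> F3/C5 P5 similar
  R2 @ bar1.0: A3/C5 m3 -> F3/C4 P5 similar
  R2 @ bar1.0: C5/E5 M3 -> C4/C5 P8 similar
  R2 @ bar2.0: F3/A3 M3 -> A3/A4 P8 similar
  R2 @ bar2.0: F3/C4 P5 -> A3/A4 P8 similar
  R2 @ bar2.0: A3/C4 m3 -> A4/A4 P1 similar
  R3 @ bar2.0: A4 above G4
  R4 @ bar2.0: A3/G4 m7 untreated
  R3 @ bar2.1: A4 above G4
  R3 @ bar2.2: A4 above G4
  R3 @ bar2.3: A4 above G4
  R2 @ bar3.0: A3/A4 P8 -> F3/C4 P5 similar
  R4 @ bar3.0: F3/G4 M2 untreated
  R3 @ bar4.0: D5 above E4
  R4 @ bar4.0: E3/D5 m7 untreated
  R7 @ bar4.0: A3->D5 leap 17st
  R3 @ bar4.1: D5 above E4
  R3 @ bar4.2: D5 above E4
  R3 @ bar4.3: D5 above E4
  R1 @ bar5.0: E3/E4 P8 -> G3/G4 P8 similar
  R4 @ bar5.0: G3/C4 P4 untreated
  R4 @ bar5.0: G3/A4 M2 untreated
  R7 @ bar5.0: D5->C4 leap 14st
  R1 @ bar6.0: G3/G4 P8 -> B3/B4 P8 similar
  R2 @ bar6.0: C4/A4 M6 -> G4/D5 P5 similar
  R8 @ bar6.0: penult P8 not 3rd/6th
  R1 @ bar7.0: G4/D5 P5 -> A4/E5 P5 similar
  R6 @ bar7.3: closes on m3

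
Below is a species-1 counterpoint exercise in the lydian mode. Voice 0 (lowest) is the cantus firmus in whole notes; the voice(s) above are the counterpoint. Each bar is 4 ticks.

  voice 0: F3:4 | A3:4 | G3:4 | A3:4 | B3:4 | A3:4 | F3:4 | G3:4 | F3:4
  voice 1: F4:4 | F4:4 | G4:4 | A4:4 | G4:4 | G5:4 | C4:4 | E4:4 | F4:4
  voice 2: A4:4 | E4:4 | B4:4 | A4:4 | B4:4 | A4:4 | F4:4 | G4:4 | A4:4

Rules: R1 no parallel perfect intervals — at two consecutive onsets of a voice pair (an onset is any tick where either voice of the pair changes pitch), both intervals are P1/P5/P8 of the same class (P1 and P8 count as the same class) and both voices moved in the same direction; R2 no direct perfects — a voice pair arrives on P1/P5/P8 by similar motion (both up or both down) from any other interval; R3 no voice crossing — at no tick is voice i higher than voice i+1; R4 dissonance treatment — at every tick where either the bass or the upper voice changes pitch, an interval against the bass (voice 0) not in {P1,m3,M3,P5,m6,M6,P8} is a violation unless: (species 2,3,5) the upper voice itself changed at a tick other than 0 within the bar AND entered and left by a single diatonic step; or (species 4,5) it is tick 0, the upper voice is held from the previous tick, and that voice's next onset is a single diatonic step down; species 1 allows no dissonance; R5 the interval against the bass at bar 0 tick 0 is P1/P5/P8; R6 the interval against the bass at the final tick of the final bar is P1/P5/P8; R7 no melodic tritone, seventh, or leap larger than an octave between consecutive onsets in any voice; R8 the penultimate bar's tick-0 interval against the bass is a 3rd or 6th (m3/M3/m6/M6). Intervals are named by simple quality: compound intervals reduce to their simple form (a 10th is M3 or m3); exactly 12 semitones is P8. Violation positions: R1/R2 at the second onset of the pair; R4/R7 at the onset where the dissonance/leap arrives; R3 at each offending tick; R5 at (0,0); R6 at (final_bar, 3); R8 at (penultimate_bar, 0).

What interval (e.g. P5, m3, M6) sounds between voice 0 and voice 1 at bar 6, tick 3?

P5

voice 0=F3 voice 1=C4 -> P5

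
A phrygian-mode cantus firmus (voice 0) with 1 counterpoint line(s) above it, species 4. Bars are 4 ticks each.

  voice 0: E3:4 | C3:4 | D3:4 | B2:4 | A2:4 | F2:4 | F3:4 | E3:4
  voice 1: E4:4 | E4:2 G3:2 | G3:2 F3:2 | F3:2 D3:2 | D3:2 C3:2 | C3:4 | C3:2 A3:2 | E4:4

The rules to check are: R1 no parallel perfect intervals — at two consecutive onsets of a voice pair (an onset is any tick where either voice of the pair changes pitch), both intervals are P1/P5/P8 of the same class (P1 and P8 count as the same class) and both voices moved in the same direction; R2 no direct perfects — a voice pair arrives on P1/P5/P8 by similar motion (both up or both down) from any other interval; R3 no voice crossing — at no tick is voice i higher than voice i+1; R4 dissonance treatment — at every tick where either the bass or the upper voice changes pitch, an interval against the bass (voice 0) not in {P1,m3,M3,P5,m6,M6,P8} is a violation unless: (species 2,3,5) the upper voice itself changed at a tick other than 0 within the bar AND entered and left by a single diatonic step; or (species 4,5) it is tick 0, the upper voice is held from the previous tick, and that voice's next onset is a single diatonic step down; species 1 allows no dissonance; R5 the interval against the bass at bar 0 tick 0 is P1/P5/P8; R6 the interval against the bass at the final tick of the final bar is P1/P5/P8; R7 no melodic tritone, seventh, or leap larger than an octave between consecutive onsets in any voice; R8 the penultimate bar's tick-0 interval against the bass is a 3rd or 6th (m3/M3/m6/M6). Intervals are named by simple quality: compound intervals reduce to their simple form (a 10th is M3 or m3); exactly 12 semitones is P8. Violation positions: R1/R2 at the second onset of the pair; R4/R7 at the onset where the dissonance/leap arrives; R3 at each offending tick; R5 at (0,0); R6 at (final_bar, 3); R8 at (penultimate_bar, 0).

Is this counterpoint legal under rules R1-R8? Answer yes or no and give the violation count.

bar 0: v0=E3 v1=E4 (P8)
bar 1: v0=C3 v1=E4 (M3)
bar 2: v0=D3 v1=G3 (P4)
bar 3: v0=B2 v1=F3 (TT)
bar 4: v0=A2 v1=D3 (P4)
bar 5: v0=F2 v1=C3 (P5)
bar 6: v0=F3 v1=C3 (P4)
bar 7: v0=E3 v1=E4 (P8)
  R4 @ bar3.0: B2/F3 TT untreated
  R3 @ bar6.0: F3 above C3
  R4 @ bar6.0: F3/C3 P4 untreated
  R8 @ bar6.0: penult P4 not 3rd/6th
  R3 @ bar6.1: F3 above C3

No (5 violations)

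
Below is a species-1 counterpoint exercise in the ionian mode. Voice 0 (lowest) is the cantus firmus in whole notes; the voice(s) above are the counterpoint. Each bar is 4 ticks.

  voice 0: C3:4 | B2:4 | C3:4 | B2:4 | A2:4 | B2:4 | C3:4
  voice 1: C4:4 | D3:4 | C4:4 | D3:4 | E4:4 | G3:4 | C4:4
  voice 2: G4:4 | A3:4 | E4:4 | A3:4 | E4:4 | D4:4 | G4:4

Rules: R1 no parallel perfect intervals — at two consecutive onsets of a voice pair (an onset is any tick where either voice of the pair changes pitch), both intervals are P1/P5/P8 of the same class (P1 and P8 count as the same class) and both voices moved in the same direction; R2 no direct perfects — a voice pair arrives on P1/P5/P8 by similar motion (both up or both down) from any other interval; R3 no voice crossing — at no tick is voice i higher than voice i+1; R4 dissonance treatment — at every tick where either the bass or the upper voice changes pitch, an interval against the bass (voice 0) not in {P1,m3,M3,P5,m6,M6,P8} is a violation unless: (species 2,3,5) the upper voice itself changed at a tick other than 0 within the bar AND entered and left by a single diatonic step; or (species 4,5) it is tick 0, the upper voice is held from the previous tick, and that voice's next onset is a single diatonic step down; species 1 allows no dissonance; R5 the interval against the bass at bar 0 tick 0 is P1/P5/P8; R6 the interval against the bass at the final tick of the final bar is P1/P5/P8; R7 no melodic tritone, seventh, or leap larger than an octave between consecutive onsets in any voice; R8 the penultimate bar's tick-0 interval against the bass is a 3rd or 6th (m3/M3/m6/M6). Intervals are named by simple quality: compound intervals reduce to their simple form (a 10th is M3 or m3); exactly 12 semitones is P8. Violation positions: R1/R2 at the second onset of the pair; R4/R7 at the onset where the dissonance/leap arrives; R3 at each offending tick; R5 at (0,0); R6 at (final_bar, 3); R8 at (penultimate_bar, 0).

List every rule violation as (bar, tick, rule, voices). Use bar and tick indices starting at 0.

(1, 0, R1, (1, 2))
(1, 0, R4, (0, 2))
(1, 0, R7, (1,))
(1, 0, R7, (2,))
(2, 0, R2, (0, 1))
(2, 0, R7, (1,))
(3, 0, R2, (1, 2))
(3, 0, R4, (0, 2))
(3, 0, R7, (1,))
(4, 0, R2, (1, 2))
(4, 0, R7, (1,))
(5, 0, R2, (1, 2))
(6, 0, R1, (1, 2))
(6, 0, R2, (0, 1))
(6, 0, R2, (0, 2))

bar 0: v0=C3 v1=C4 v2=G4 downbeat P5
bar 1: v0=B2 v1=D3 v2=A3 downbeat m7
bar 2: v0=C3 v1=C4 v2=E4 downbeat M3
bar 3: v0=B2 v1=D3 v2=A3 downbeat m7
bar 4: v0=A2 v1=E4 v2=E4 downbeat P5
bar 5: v0=B2 v1=G3 v2=D4 downbeat m3
bar 6: v0=C3 v1=C4 v2=G4 downbeat P5
  -> R1 @ bar 1 tick 0 v(1, 2): C4/G4 P5 -> D3/A3 P5 similar
  -> R4 @ bar 1 tick 0 v(0, 2): B2/A3 m7 untreated
  -> R7 @ bar 1 tick 0 v(1,): C4->D3 leap 10st
  -> R7 @ bar 1 tick 0 v(2,): G4->A3 leap 10st
  -> R2 @ bar 2 tick 0 v(0, 1): B2/D3 m3 -> C3/C4 P8 similar
  -> R7 @ bar 2 tick 0 v(1,): D3->C4 leap 10st
  -> R2 @ bar 3 tick 0 v(1, 2): C4/E4 M3 -> D3/A3 P5 similar
  -> R4 @ bar 3 tick 0 v(0, 2): B2/A3 m7 untreated
  -> R7 @ bar 3 tick 0 v(1,): C4->D3 leap 10st
  -> R2 @ bar 4 tick 0 v(1, 2): D3/A3 P5 -> E4/E4 P1 similar
  -> R7 @ bar 4 tick 0 v(1,): D3->E4 leap 14st
  -> R2 @ bar 5 tick 0 v(1, 2): E4/E4 P1 -> G3/D4 P5 similar
  -> R1 @ bar 6 tick 0 v(1, 2): G3/D4 P5 -> C4/G4 P5 similar
  -> R2 @ bar 6 tick 0 v(0, 1): B2/G3 m6 -> C3/C4 P8 similar
  -> R2 @ bar 6 tick 0 v(0, 2): B2/D4 m3 -> C3/G4 P5 similar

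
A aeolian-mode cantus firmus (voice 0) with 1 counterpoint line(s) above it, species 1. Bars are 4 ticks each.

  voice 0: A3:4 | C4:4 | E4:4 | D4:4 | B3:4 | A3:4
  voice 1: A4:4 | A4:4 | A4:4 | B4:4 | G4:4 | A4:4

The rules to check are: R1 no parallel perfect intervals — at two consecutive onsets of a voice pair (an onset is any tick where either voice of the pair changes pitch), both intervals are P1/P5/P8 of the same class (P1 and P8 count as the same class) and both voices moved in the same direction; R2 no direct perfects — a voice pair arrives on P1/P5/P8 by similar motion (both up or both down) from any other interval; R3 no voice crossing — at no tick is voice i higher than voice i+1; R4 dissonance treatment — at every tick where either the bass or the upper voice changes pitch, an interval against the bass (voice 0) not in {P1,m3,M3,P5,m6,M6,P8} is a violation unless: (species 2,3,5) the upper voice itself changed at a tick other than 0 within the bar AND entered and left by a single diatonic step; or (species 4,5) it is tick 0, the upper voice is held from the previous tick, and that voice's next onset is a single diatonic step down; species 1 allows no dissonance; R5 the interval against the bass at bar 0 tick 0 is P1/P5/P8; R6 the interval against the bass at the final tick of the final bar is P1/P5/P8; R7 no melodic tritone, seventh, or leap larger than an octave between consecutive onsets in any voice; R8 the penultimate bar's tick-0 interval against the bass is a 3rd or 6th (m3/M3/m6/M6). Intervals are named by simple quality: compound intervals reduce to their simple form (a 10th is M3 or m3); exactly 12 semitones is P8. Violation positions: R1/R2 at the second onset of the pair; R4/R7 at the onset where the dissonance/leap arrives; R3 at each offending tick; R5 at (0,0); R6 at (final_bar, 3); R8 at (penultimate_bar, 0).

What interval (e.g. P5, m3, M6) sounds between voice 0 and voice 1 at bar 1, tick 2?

M6

voice 0=C4 voice 1=A4 -> M6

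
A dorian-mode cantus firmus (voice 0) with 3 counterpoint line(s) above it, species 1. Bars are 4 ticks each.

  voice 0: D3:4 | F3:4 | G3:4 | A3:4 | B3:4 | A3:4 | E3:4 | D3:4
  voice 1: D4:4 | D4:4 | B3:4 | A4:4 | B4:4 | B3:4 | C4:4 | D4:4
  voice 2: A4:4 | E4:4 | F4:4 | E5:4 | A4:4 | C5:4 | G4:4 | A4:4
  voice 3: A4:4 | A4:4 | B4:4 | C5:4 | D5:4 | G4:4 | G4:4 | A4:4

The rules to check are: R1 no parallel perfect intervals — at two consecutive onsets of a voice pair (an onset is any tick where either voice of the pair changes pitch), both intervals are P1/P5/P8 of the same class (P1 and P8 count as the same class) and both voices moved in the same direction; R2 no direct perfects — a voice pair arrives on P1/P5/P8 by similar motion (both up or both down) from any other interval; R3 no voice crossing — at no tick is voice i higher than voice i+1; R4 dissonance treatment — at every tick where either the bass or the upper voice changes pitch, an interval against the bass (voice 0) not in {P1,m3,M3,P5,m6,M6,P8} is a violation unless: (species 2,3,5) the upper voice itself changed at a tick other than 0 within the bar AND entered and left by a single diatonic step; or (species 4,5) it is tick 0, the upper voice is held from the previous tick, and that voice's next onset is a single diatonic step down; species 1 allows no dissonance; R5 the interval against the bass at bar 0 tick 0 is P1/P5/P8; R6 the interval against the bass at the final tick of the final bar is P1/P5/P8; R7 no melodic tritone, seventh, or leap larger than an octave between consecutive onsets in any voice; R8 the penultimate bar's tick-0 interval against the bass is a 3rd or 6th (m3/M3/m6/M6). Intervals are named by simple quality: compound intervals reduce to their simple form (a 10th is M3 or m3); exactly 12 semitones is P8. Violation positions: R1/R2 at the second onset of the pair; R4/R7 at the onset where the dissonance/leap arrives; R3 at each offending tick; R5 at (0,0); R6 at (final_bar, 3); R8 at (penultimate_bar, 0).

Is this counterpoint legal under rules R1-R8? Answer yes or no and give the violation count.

No (26 violations)

bar 0: v0=D3 v1=D4 v2=A4 v3=A4 (P5)
bar 1: v0=F3 v1=D4 v2=E4 v3=A4 (M3)
bar 2: v0=G3 v1=B3 v2=F4 v3=B4 (M3)
bar 3: v0=A3 v1=A4 v2=E5 v3=C5 (m3)
bar 4: v0=B3 v1=B4 v2=A4 v3=D5 (m3)
bar 5: v0=A3 v1=B3 v2=C5 v3=G4 (m7)
bar 6: v0=E3 v1=C4 v2=G4 v3=G4 (m3)
bar 7: v0=D3 v1=D4 v2=A4 v3=A4 (P5)
  R4 @ bar1.0: F3/E4 M7 untreated
  R4 @ bar2.0: G3/F4 m7 untreated
  R2 @ bar3.0: G3/B3 M3 -> A3/A4 P8 similar
  R2 @ bar3.0: G3/F4 m7 -> A3/E5 P5 similar
  R2 @ bar3.0: B3/F4 TT -> A4/E5 P5 similar
  R3 @ bar3.0: E5 above C5
  R7 @ bar3.0: B3->A4 leap 10st
  R7 @ bar3.0: F4->E5 leap 11st
  R3 @ bar3.1: E5 above C5
  R3 @ bar3.2: E5 above C5
  R3 @ bar3.3: E5 above C5
  R1 @ bar4.0: A3/A4 P8 -> B3/B4 P8 similar
  R3 @ bar4.0: B4 above A4
  R4 @ bar4.0: B3/A4 m7 untreated
  R3 @ bar4.1: B4 above A4
  R3 @ bar4.2: B4 above A4
  R3 @ bar4.3: B4 above A4
  R3 @ bar5.0: C5 above G4
  R4 @ bar5.0: A3/B3 M2 untreated
  R4 @ bar5.0: A3/G4 m7 untreated
  R3 @ bar5.1: C5 above G4
  R3 @ bar5.2: C5 above G4
  R3 @ bar5.3: C5 above G4
  R1 @ bar7.0: C4/G4 P5 -> D4/A4 P5 similar
  R1 @ bar7.0: C4/G4 P5 -> D4/A4 P5 similar
  R1 @ bar7.0: G4/G4 P1 -> A4/A4 P1 similar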